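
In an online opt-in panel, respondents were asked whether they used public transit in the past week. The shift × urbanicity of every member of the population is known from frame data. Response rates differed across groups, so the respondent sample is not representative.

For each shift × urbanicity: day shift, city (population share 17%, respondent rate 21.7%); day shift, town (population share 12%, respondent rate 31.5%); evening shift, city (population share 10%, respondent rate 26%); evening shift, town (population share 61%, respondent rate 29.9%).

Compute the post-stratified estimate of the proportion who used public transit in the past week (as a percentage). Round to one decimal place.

28.3%

Each cell contributes population-share × respondent value:
  day shift, city: 0.17 × 21.7 = 3.689
  day shift, town: 0.12 × 31.5 = 3.78
  evening shift, city: 0.1 × 26 = 2.6
  evening shift, town: 0.61 × 29.9 = 18.239
Post-stratified estimate = 28.308 → 28.3%.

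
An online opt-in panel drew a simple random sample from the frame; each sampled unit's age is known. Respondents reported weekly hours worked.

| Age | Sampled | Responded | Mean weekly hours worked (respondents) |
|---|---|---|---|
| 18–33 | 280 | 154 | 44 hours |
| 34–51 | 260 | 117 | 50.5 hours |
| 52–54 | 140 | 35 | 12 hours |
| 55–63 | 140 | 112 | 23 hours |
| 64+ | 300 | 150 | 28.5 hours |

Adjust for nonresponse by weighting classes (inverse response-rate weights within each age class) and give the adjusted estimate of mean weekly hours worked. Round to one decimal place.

Response rates by class: 18–33 154/280 = 55%, 34–51 117/260 = 45%, 52–54 35/140 = 25%, 55–63 112/140 = 80%, 64+ 150/300 = 50%.
Each respondent's weight = sampled/responded in their class; summing within a class gives n_sampled, so:
  18–33: 280 × 44 = 12,320
  34–51: 260 × 50.5 = 13,130
  52–54: 140 × 12 = 1680
  55–63: 140 × 23 = 3220
  64+: 300 × 28.5 = 8550
Adjusted estimate = 38,900 / 1,120 = 34.7321 → 34.7.

34.7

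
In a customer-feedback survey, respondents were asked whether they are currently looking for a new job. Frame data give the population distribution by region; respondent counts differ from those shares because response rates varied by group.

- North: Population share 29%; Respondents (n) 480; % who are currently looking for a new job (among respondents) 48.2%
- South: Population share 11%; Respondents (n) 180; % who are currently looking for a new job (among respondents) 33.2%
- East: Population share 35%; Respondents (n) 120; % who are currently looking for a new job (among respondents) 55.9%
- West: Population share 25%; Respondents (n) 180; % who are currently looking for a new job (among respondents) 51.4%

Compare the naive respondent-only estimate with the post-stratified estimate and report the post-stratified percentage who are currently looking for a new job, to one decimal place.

50.0%

Naive respondent-only estimate (weights = respondent counts):
  (480/960)×48.2 + (180/960)×33.2 + (120/960)×55.9 + (180/960)×51.4 = 46.95%
Post-stratifying to population shares instead:
  0.29×48.2 + 0.11×33.2 + 0.35×55.9 + 0.25×51.4 = 50.045%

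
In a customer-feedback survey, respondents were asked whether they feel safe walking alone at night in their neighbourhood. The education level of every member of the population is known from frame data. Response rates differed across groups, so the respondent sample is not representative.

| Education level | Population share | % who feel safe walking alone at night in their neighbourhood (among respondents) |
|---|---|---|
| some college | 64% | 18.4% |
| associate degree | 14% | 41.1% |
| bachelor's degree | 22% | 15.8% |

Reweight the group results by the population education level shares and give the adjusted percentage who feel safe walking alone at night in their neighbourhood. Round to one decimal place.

Reweight to the known education level distribution:
  some college: 0.64 × 18.4 = 11.776
  associate degree: 0.14 × 41.1 = 5.754
  bachelor's degree: 0.22 × 15.8 = 3.476
Post-stratified estimate = 21.006 → 21.0%.

21.0%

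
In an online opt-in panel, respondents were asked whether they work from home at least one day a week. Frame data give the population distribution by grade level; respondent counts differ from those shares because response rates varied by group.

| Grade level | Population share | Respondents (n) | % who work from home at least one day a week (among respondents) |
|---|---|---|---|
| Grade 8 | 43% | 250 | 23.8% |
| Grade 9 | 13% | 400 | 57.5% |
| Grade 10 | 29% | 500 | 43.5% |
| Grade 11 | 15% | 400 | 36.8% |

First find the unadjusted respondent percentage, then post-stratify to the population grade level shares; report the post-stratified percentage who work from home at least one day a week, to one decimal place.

Unadjusted (pooled respondent) estimate weights by respondent counts:
  (250/1550)×23.8 + (400/1550)×57.5 + (500/1550)×43.5 + (400/1550)×36.8 = 42.2065%
Post-stratified estimate weights by population shares:
  0.43×23.8 + 0.13×57.5 + 0.29×43.5 + 0.15×36.8 = 35.844%

35.8%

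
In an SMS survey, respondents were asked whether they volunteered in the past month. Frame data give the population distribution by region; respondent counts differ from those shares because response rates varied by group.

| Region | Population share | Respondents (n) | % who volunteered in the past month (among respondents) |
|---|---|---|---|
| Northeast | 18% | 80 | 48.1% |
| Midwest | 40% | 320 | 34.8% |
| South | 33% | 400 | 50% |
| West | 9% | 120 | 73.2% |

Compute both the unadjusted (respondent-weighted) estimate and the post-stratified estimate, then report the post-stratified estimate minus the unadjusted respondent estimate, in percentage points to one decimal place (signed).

Naive respondent-only estimate (weights = respondent counts):
  (80/920)×48.1 + (320/920)×34.8 + (400/920)×50 + (120/920)×73.2 = 47.5739%
Post-stratifying to population shares instead:
  0.18×48.1 + 0.4×34.8 + 0.33×50 + 0.09×73.2 = 45.666%
Difference = 45.666 − 47.5739 = -1.9079 pp.

-1.9 percentage points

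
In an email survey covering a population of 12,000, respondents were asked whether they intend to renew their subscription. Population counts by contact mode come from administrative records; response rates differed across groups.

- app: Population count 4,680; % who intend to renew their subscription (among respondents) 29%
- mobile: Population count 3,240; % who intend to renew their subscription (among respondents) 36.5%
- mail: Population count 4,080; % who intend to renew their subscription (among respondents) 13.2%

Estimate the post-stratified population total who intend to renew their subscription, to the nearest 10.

Estimated count per cell = population count × respondent percentage:
  app: 4,680 × 29% = 1357.2
  mobile: 3,240 × 36.5% = 1182.6
  mail: 4,080 × 13.2% = 538.56
Estimated total = 3078.36 → 3,080.

3,080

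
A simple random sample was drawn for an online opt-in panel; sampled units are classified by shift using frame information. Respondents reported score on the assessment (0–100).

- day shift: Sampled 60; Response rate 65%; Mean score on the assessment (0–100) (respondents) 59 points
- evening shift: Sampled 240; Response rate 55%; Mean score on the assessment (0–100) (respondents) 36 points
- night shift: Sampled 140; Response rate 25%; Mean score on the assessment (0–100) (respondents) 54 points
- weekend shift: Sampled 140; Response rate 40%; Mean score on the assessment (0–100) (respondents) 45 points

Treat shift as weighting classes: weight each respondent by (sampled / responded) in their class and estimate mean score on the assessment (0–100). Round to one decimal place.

With weight = n_sampled/n_responded per class, the weighted class total is n_sampled:
  day shift: 60 × 59 = 3540
  evening shift: 240 × 36 = 8640
  night shift: 140 × 54 = 7560
  weekend shift: 140 × 45 = 6300
Adjusted estimate = 26,040 / 580 = 44.8966 → 44.9.

44.9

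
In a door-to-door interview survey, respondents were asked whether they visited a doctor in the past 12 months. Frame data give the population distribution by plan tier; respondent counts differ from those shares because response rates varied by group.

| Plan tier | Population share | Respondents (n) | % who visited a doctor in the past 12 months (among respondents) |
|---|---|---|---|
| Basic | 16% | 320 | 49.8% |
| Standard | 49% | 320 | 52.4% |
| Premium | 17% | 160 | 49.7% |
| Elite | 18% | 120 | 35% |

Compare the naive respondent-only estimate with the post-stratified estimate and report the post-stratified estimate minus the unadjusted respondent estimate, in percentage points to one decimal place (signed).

-0.4 percentage points

Unadjusted (pooled respondent) estimate weights by respondent counts:
  (320/920)×49.8 + (320/920)×52.4 + (160/920)×49.7 + (120/920)×35 = 48.7565%
Reweighting by population plan tier shares:
  0.16×49.8 + 0.49×52.4 + 0.17×49.7 + 0.18×35 = 48.393%
Difference = 48.393 − 48.7565 = -0.3635 pp.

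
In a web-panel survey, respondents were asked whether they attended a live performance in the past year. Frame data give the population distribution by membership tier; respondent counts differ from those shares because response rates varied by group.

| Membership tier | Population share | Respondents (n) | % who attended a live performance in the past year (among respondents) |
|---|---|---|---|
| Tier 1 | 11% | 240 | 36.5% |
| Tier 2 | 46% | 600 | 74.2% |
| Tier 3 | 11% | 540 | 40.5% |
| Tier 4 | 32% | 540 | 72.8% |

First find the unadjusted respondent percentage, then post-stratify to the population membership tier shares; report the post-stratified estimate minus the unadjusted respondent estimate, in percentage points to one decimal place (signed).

Unadjusted (pooled respondent) estimate weights by respondent counts:
  (240/1920)×36.5 + (600/1920)×74.2 + (540/1920)×40.5 + (540/1920)×72.8 = 59.6156%
Reweighting by population membership tier shares:
  0.11×36.5 + 0.46×74.2 + 0.11×40.5 + 0.32×72.8 = 65.898%
Difference = 65.898 − 59.6156 = 6.2824 pp.

+6.3 percentage points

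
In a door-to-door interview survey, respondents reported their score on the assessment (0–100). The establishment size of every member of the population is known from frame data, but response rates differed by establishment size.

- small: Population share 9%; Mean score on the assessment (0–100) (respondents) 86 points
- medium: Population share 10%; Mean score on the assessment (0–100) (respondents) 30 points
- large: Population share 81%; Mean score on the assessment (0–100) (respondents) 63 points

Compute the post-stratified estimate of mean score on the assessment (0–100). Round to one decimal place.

61.8

Each cell contributes population-share × respondent value:
  small: 0.09 × 86 = 7.74
  medium: 0.1 × 30 = 3
  large: 0.81 × 63 = 51.03
Post-stratified estimate = 61.77 → 61.8.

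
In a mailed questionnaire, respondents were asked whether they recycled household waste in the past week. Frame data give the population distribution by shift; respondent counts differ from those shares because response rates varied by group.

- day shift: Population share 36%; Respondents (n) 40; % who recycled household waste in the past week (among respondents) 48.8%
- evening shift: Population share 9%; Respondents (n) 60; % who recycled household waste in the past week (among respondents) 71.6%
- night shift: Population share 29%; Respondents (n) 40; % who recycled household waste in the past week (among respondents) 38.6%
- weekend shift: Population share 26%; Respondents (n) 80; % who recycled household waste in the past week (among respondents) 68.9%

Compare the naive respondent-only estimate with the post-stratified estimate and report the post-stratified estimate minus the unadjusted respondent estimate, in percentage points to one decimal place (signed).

-7.4 percentage points

Unadjusted (pooled respondent) estimate weights by respondent counts:
  (40/220)×48.8 + (60/220)×71.6 + (40/220)×38.6 + (80/220)×68.9 = 60.4727%
Post-stratified estimate weights by population shares:
  0.36×48.8 + 0.09×71.6 + 0.29×38.6 + 0.26×68.9 = 53.12%
Difference = 53.12 − 60.4727 = -7.3527 pp.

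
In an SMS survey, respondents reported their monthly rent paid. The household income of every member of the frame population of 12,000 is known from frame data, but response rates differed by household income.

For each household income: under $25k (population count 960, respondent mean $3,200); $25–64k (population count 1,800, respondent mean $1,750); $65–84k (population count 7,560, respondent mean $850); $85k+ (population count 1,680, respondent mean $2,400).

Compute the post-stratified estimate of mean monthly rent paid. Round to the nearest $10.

Each cell contributes population-share × respondent value:
  under $25k: (960/12,000) × 3200 = 256
  $25–64k: (1,800/12,000) × 1750 = 262.5
  $65–84k: (7,560/12,000) × 850 = 535.5
  $85k+: (1,680/12,000) × 2400 = 336
Post-stratified estimate = 1390 → $1,390.

$1,390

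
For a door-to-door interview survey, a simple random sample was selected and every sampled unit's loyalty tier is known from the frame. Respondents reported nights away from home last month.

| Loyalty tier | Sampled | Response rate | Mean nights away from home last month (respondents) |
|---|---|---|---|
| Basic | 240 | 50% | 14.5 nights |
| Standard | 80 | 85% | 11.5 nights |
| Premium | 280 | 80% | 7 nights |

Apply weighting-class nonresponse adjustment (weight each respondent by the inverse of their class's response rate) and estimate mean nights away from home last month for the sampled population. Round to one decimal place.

Each respondent's weight = sampled/responded in their class; summing within a class gives n_sampled, so:
  Basic: 240 × 14.5 = 3480
  Standard: 80 × 11.5 = 920
  Premium: 280 × 7 = 1960
Adjusted estimate = 6360 / 600 = 10.6 → 10.6.

10.6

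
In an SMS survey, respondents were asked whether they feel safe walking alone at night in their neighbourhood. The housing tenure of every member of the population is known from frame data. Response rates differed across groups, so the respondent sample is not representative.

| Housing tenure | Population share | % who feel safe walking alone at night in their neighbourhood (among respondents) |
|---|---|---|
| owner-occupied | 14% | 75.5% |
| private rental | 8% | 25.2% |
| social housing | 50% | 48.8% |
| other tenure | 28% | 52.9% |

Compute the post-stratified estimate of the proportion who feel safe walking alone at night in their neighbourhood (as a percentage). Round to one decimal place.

51.8%

Each cell contributes population-share × respondent value:
  owner-occupied: 0.14 × 75.5 = 10.57
  private rental: 0.08 × 25.2 = 2.016
  social housing: 0.5 × 48.8 = 24.4
  other tenure: 0.28 × 52.9 = 14.812
Post-stratified estimate = 51.798 → 51.8%.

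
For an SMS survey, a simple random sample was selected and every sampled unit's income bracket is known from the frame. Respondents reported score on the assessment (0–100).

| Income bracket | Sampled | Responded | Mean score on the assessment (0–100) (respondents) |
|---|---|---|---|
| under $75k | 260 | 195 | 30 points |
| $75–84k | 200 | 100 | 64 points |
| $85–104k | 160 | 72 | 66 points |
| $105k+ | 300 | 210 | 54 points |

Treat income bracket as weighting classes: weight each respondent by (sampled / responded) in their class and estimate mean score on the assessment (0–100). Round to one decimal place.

Response rates by class: under $75k 195/260 = 75%, $75–84k 100/200 = 50%, $85–104k 72/160 = 45%, $105k+ 210/300 = 70%.
With weight = n_sampled/n_responded per class, the weighted class total is n_sampled:
  under $75k: 260 × 30 = 7800
  $75–84k: 200 × 64 = 12,800
  $85–104k: 160 × 66 = 10,560
  $105k+: 300 × 54 = 16,200
Adjusted estimate = 47,360 / 920 = 51.4783 → 51.5.

51.5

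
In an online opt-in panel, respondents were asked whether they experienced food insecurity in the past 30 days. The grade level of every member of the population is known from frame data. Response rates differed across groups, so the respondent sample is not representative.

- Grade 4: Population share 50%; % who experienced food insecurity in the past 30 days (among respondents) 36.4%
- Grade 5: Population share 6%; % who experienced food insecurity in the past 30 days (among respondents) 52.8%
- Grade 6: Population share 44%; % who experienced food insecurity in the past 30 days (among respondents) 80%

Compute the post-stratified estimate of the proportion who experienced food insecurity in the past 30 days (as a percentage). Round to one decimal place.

56.6%

Reweight to the known grade level distribution:
  Grade 4: 0.5 × 36.4 = 18.2
  Grade 5: 0.06 × 52.8 = 3.168
  Grade 6: 0.44 × 80 = 35.2
Post-stratified estimate = 56.568 → 56.6%.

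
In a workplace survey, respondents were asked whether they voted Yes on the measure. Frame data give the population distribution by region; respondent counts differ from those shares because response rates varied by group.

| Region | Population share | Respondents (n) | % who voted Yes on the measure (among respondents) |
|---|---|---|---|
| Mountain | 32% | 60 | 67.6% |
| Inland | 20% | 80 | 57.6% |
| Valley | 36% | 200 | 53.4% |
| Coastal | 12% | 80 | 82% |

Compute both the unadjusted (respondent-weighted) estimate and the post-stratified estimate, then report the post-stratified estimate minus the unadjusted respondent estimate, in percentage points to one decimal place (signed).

Without adjustment, the pooled respondent share is:
  (60/420)×67.6 + (80/420)×57.6 + (200/420)×53.4 + (80/420)×82 = 61.6762%
Post-stratifying to population shares instead:
  0.32×67.6 + 0.2×57.6 + 0.36×53.4 + 0.12×82 = 62.216%
Difference = 62.216 − 61.6762 = 0.5398 pp.

+0.5 percentage points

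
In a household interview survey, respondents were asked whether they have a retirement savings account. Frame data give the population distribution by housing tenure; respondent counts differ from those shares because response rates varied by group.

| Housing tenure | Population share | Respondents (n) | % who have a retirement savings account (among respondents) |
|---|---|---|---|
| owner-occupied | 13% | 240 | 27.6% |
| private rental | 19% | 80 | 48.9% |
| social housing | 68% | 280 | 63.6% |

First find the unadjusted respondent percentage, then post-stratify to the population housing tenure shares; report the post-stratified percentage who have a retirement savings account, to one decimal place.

Naive respondent-only estimate (weights = respondent counts):
  (240/600)×27.6 + (80/600)×48.9 + (280/600)×63.6 = 47.24%
Post-stratifying to population shares instead:
  0.13×27.6 + 0.19×48.9 + 0.68×63.6 = 56.127%

56.1%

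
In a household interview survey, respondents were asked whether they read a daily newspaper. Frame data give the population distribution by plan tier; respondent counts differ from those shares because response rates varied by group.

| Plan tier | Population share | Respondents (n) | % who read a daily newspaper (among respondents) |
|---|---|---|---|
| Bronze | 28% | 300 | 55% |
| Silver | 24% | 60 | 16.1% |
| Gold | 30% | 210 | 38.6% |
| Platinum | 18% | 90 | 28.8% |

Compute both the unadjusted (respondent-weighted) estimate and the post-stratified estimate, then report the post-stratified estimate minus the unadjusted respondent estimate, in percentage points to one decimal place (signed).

Naive respondent-only estimate (weights = respondent counts):
  (300/660)×55 + (60/660)×16.1 + (210/660)×38.6 + (90/660)×28.8 = 42.6727%
Post-stratifying to population shares instead:
  0.28×55 + 0.24×16.1 + 0.3×38.6 + 0.18×28.8 = 36.028%
Difference = 36.028 − 42.6727 = -6.6447 pp.

-6.6 percentage points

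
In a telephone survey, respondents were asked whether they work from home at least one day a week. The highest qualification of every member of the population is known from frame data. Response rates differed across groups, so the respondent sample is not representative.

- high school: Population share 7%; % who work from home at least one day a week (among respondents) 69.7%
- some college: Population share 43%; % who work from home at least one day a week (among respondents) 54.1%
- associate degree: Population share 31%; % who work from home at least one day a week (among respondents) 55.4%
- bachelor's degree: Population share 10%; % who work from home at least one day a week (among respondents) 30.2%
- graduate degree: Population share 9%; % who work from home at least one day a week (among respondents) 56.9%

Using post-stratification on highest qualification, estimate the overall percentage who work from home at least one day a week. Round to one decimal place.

53.5%

Post-stratification weights by population share, not respondent share:
  high school: 0.07 × 69.7 = 4.879
  some college: 0.43 × 54.1 = 23.263
  associate degree: 0.31 × 55.4 = 17.174
  bachelor's degree: 0.1 × 30.2 = 3.02
  graduate degree: 0.09 × 56.9 = 5.121
Post-stratified estimate = 53.457 → 53.5%.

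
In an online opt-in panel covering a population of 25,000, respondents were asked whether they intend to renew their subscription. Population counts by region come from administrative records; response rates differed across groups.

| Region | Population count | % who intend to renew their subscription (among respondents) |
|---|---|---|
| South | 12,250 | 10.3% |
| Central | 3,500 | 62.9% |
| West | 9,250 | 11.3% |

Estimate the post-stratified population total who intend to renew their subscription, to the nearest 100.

4,500

Each cell contributes its population count × the respondent rate:
  South: 12,250 × 10.3% = 1261.75
  Central: 3,500 × 62.9% = 2201.5
  West: 9,250 × 11.3% = 1045.25
Estimated total = 4508.5 → 4,500.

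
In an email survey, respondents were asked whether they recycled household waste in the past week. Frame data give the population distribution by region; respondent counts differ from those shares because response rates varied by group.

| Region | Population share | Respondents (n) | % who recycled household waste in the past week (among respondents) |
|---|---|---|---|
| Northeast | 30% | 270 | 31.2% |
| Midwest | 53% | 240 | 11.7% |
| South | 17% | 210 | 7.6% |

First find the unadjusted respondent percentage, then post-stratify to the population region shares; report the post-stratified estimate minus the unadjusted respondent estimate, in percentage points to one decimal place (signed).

-1.0 percentage points

Naive respondent-only estimate (weights = respondent counts):
  (270/720)×31.2 + (240/720)×11.7 + (210/720)×7.6 = 17.8167%
Post-stratifying to population shares instead:
  0.3×31.2 + 0.53×11.7 + 0.17×7.6 = 16.853%
Difference = 16.853 − 17.8167 = -0.9637 pp.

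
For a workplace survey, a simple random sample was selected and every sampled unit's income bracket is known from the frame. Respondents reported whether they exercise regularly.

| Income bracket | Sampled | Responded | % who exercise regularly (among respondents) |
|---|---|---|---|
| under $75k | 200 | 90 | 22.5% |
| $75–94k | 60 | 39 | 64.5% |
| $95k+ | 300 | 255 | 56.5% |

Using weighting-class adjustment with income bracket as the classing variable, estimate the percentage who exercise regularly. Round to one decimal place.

Class response rates: under $75k 90/200 = 45%, $75–94k 39/60 = 65%, $95k+ 255/300 = 85%.
Inverse-response-rate weighting restores each class to its sampled count, so class totals weight by n_sampled:
  under $75k: 200 × 22.5 = 4500
  $75–94k: 60 × 64.5 = 3870
  $95k+: 300 × 56.5 = 16,950
Adjusted estimate = 25,320 / 560 = 45.2143 → 45.2%.

45.2%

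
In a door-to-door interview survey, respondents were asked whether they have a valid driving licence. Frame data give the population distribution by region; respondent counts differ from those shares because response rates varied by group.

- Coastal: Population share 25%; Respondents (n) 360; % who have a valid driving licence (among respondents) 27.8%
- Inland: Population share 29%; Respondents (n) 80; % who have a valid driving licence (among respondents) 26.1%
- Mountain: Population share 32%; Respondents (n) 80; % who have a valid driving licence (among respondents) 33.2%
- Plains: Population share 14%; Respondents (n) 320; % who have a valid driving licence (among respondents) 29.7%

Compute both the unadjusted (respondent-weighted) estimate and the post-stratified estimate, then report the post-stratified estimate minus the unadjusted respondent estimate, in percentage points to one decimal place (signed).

+0.4 percentage points

Unadjusted (pooled respondent) estimate weights by respondent counts:
  (360/840)×27.8 + (80/840)×26.1 + (80/840)×33.2 + (320/840)×29.7 = 28.8762%
Reweighting by population region shares:
  0.25×27.8 + 0.29×26.1 + 0.32×33.2 + 0.14×29.7 = 29.301%
Difference = 29.301 − 28.8762 = 0.4248 pp.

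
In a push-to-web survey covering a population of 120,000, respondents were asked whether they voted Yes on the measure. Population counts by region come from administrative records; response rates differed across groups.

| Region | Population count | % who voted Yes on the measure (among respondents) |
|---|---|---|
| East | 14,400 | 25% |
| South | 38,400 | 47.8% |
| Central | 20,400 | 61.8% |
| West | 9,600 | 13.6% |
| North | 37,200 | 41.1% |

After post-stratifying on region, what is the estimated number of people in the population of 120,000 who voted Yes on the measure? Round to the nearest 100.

51,200

Apply each group's respondent rate to its population count:
  East: 14,400 × 25% = 3600
  South: 38,400 × 47.8% = 18355.2
  Central: 20,400 × 61.8% = 12607.2
  West: 9,600 × 13.6% = 1305.6
  North: 37,200 × 41.1% = 15289.2
Estimated total = 51157.2 → 51,200.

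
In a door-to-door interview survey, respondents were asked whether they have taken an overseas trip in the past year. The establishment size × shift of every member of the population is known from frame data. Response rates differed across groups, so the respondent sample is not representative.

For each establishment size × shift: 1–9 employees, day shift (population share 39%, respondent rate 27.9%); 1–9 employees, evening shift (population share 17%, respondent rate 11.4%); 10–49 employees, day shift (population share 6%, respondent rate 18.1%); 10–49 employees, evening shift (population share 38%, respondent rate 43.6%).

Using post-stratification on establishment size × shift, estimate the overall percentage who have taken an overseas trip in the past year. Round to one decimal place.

30.5%

Weight each group's respondent value by its population share:
  1–9 employees, day shift: 0.39 × 27.9 = 10.881
  1–9 employees, evening shift: 0.17 × 11.4 = 1.938
  10–49 employees, day shift: 0.06 × 18.1 = 1.086
  10–49 employees, evening shift: 0.38 × 43.6 = 16.568
Post-stratified estimate = 30.473 → 30.5%.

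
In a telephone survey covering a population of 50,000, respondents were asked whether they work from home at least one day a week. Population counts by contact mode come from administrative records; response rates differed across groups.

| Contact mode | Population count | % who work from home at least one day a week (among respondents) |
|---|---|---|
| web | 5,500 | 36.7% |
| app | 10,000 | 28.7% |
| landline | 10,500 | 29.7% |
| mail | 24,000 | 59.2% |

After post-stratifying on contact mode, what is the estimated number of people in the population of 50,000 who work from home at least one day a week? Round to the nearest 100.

22,200

Each cell contributes its population count × the respondent rate:
  web: 5,500 × 36.7% = 2018.5
  app: 10,000 × 28.7% = 2870
  landline: 10,500 × 29.7% = 3118.5
  mail: 24,000 × 59.2% = 14,208
Estimated total = 22,215 → 22,200.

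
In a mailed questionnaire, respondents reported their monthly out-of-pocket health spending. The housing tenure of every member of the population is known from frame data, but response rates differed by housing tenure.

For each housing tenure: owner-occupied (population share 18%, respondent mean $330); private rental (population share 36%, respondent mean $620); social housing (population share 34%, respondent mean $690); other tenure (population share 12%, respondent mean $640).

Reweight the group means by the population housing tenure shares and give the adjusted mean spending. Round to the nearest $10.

Each cell contributes population-share × respondent value:
  owner-occupied: 0.18 × 330 = 59.4
  private rental: 0.36 × 620 = 223.2
  social housing: 0.34 × 690 = 234.6
  other tenure: 0.12 × 640 = 76.8
Post-stratified estimate = 594 → $590.

$590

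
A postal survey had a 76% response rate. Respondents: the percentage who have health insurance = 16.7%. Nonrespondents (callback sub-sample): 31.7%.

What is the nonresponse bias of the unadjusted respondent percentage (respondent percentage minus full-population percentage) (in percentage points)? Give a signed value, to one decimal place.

Nonresponse fraction = 1 − 0.76 = 0.24.
Bias = (nonresponse fraction) × (respondent percentage − nonrespondent percentage)
     = 0.24 × (16.7 − 31.7) = 0.24 × -15 = -3.6.

-3.6 percentage points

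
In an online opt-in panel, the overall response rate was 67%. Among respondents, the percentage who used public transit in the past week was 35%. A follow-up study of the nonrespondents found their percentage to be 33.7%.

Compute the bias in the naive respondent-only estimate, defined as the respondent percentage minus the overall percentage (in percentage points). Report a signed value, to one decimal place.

+0.4 percentage points

Nonresponse fraction = 1 − 0.67 = 0.33.
Bias = (nonresponse fraction) × (respondent percentage − nonrespondent percentage)
     = 0.33 × (35 − 33.7) = 0.33 × 1.3 = 0.429.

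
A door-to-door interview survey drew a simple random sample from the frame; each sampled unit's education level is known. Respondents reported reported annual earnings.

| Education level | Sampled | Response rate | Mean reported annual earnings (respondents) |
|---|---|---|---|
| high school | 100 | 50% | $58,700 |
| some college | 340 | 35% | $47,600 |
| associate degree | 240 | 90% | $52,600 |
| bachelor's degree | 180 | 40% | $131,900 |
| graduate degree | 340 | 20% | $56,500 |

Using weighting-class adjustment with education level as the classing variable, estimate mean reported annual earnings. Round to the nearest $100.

$64,700

Inverse-response-rate weighting restores each class to its sampled count, so class totals weight by n_sampled:
  high school: 100 × 58,700 = 5,870,000
  some college: 340 × 47,600 = 16,184,000
  associate degree: 240 × 52,600 = 12,624,000
  bachelor's degree: 180 × 131,900 = 23,742,000
  graduate degree: 340 × 56,500 = 19,210,000
Adjusted estimate = 77,630,000 / 1,200 = 64691.7 → $64,700.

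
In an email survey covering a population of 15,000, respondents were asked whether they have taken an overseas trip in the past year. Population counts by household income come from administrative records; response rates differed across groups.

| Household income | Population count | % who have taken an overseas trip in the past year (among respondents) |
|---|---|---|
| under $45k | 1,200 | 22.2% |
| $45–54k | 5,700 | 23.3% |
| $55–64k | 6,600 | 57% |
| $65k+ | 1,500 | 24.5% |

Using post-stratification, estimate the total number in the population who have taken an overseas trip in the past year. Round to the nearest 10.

5,720

Each cell contributes its population count × the respondent rate:
  under $45k: 1,200 × 22.2% = 266.4
  $45–54k: 5,700 × 23.3% = 1328.1
  $55–64k: 6,600 × 57% = 3762
  $65k+: 1,500 × 24.5% = 367.5
Estimated total = 5724 → 5,720.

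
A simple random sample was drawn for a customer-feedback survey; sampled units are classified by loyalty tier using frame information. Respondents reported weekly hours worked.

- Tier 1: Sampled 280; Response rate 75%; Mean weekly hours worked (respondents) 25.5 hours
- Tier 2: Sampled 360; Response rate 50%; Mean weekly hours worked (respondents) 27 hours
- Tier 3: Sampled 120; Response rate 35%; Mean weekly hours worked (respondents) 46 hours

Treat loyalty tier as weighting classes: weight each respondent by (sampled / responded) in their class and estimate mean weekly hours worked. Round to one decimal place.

With weight = n_sampled/n_responded per class, the weighted class total is n_sampled:
  Tier 1: 280 × 25.5 = 7140
  Tier 2: 360 × 27 = 9720
  Tier 3: 120 × 46 = 5520
Adjusted estimate = 22,380 / 760 = 29.4474 → 29.4.

29.4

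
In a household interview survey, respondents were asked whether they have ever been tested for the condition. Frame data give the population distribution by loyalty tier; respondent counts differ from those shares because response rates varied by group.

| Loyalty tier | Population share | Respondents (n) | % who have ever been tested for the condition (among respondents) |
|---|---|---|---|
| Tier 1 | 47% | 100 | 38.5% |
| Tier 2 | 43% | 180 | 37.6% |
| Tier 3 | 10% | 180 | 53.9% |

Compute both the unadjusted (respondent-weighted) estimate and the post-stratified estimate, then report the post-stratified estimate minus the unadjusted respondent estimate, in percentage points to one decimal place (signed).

Naive respondent-only estimate (weights = respondent counts):
  (100/460)×38.5 + (180/460)×37.6 + (180/460)×53.9 = 44.1739%
Reweighting by population loyalty tier shares:
  0.47×38.5 + 0.43×37.6 + 0.1×53.9 = 39.653%
Difference = 39.653 − 44.1739 = -4.5209 pp.

-4.5 percentage points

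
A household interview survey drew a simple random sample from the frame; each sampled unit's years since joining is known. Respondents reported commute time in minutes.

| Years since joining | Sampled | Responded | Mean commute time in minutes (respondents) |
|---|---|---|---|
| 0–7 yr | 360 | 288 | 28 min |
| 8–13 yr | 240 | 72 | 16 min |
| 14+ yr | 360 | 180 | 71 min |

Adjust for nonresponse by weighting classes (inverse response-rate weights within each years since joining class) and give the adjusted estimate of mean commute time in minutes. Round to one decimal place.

41.1

Response rates by class: 0–7 yr 288/360 = 80%, 8–13 yr 72/240 = 30%, 14+ yr 180/360 = 50%.
Each respondent's weight = sampled/responded in their class; summing within a class gives n_sampled, so:
  0–7 yr: 360 × 28 = 10,080
  8–13 yr: 240 × 16 = 3840
  14+ yr: 360 × 71 = 25,560
Adjusted estimate = 39,480 / 960 = 41.125 → 41.1.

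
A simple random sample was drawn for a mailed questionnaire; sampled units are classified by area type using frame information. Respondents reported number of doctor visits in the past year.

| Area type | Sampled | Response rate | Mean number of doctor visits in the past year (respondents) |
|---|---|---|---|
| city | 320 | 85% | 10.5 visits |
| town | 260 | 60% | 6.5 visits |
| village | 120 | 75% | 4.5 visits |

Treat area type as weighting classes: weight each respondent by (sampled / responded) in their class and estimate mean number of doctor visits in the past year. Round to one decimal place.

With weight = n_sampled/n_responded per class, the weighted class total is n_sampled:
  city: 320 × 10.5 = 3360
  town: 260 × 6.5 = 1690
  village: 120 × 4.5 = 540
Adjusted estimate = 5590 / 700 = 7.98571 → 8.0.

8.0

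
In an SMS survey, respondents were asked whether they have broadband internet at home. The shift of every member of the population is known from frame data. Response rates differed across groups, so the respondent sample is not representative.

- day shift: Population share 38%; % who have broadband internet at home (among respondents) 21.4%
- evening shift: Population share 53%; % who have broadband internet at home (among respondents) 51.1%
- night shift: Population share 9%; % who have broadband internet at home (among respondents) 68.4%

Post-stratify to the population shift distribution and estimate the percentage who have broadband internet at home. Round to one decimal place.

41.4%

Weight each group's respondent value by its population share:
  day shift: 0.38 × 21.4 = 8.132
  evening shift: 0.53 × 51.1 = 27.083
  night shift: 0.09 × 68.4 = 6.156
Post-stratified estimate = 41.371 → 41.4%.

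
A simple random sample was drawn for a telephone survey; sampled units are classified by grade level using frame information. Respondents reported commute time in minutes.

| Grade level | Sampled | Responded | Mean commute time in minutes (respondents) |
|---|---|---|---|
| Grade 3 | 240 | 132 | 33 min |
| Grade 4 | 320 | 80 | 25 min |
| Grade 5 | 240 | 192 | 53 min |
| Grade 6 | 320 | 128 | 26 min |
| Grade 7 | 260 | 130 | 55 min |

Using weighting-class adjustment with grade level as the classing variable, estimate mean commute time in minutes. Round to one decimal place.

Class response rates: Grade 3 132/240 = 55%, Grade 4 80/320 = 25%, Grade 5 192/240 = 80%, Grade 6 128/320 = 40%, Grade 7 130/260 = 50%.
Weighting each respondent by the inverse class response rate inflates each class back to its sampled size, so the class weight is n_sampled:
  Grade 3: 240 × 33 = 7920
  Grade 4: 320 × 25 = 8000
  Grade 5: 240 × 53 = 12,720
  Grade 6: 320 × 26 = 8320
  Grade 7: 260 × 55 = 14,300
Adjusted estimate = 51,260 / 1,380 = 37.1449 → 37.1.

37.1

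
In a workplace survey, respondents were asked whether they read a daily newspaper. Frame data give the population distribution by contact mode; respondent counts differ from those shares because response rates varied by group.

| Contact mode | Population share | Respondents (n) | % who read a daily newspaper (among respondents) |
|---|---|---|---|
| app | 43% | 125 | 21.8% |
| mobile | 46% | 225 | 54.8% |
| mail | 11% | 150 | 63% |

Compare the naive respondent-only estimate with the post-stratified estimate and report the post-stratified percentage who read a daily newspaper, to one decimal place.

Without adjustment, the pooled respondent share is:
  (125/500)×21.8 + (225/500)×54.8 + (150/500)×63 = 49.01%
Post-stratifying to population shares instead:
  0.43×21.8 + 0.46×54.8 + 0.11×63 = 41.512%

41.5%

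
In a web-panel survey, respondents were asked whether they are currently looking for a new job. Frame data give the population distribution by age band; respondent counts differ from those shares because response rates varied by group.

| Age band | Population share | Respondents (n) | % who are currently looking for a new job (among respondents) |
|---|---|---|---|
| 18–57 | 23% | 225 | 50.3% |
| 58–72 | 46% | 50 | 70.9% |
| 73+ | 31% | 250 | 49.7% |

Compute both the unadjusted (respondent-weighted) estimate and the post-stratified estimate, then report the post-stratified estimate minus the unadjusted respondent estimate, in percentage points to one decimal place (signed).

+7.6 percentage points

Unadjusted (pooled respondent) estimate weights by respondent counts:
  (225/525)×50.3 + (50/525)×70.9 + (250/525)×49.7 = 51.9762%
Reweighting by population age band shares:
  0.23×50.3 + 0.46×70.9 + 0.31×49.7 = 59.59%
Difference = 59.59 − 51.9762 = 7.6138 pp.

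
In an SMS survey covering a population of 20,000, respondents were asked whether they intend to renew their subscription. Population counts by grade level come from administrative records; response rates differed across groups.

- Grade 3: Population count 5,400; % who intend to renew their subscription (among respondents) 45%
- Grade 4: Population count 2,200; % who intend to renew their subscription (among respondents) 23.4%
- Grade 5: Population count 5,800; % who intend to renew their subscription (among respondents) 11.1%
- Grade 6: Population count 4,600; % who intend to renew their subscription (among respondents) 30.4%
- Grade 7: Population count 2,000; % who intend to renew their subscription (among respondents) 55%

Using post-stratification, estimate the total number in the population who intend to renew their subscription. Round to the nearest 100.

6,100

Each cell contributes its population count × the respondent rate:
  Grade 3: 5,400 × 45% = 2430
  Grade 4: 2,200 × 23.4% = 514.8
  Grade 5: 5,800 × 11.1% = 643.8
  Grade 6: 4,600 × 30.4% = 1398.4
  Grade 7: 2,000 × 55% = 1100
Estimated total = 6087 → 6,100.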